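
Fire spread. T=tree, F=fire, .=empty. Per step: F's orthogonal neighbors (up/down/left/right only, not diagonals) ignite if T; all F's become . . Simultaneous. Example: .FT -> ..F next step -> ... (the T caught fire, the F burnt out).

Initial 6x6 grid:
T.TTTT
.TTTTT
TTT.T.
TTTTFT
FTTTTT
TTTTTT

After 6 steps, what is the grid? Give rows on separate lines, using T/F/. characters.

Step 1: 7 trees catch fire, 2 burn out
  T.TTTT
  .TTTTT
  TTT.F.
  FTTF.F
  .FTTFT
  FTTTTT
Step 2: 9 trees catch fire, 7 burn out
  T.TTTT
  .TTTFT
  FTT...
  .FF...
  ..FF.F
  .FTTFT
Step 3: 8 trees catch fire, 9 burn out
  T.TTFT
  .TTF.F
  .FF...
  ......
  ......
  ..FF.F
Step 4: 4 trees catch fire, 8 burn out
  T.TF.F
  .FF...
  ......
  ......
  ......
  ......
Step 5: 1 trees catch fire, 4 burn out
  T.F...
  ......
  ......
  ......
  ......
  ......
Step 6: 0 trees catch fire, 1 burn out
  T.....
  ......
  ......
  ......
  ......
  ......

T.....
......
......
......
......
......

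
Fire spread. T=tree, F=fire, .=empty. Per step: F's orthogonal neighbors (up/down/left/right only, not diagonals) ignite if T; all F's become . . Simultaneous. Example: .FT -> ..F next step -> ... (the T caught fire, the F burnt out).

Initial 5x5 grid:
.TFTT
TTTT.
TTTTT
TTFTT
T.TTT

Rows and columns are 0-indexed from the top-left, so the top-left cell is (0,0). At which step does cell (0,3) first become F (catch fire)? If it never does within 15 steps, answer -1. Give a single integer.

Step 1: cell (0,3)='F' (+7 fires, +2 burnt)
  -> target ignites at step 1
Step 2: cell (0,3)='.' (+8 fires, +7 burnt)
Step 3: cell (0,3)='.' (+5 fires, +8 burnt)
Step 4: cell (0,3)='.' (+0 fires, +5 burnt)
  fire out at step 4

1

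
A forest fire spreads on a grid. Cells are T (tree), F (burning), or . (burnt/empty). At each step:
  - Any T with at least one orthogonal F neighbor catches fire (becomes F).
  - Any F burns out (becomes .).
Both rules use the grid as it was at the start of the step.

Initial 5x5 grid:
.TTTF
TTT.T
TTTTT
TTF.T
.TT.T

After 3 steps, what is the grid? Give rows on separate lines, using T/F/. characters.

Step 1: 5 trees catch fire, 2 burn out
  .TTF.
  TTT.F
  TTFTT
  TF..T
  .TF.T
Step 2: 7 trees catch fire, 5 burn out
  .TF..
  TTF..
  TF.FF
  F...T
  .F..T
Step 3: 4 trees catch fire, 7 burn out
  .F...
  TF...
  F....
  ....F
  ....T

.F...
TF...
F....
....F
....T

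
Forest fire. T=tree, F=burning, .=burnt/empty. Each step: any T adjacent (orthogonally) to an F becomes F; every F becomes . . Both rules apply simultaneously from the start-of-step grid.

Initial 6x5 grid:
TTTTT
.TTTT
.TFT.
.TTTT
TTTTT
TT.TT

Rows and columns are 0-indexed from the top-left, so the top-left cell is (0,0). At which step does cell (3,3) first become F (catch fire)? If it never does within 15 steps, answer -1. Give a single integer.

Step 1: cell (3,3)='T' (+4 fires, +1 burnt)
Step 2: cell (3,3)='F' (+6 fires, +4 burnt)
  -> target ignites at step 2
Step 3: cell (3,3)='.' (+6 fires, +6 burnt)
Step 4: cell (3,3)='.' (+6 fires, +6 burnt)
Step 5: cell (3,3)='.' (+2 fires, +6 burnt)
Step 6: cell (3,3)='.' (+0 fires, +2 burnt)
  fire out at step 6

2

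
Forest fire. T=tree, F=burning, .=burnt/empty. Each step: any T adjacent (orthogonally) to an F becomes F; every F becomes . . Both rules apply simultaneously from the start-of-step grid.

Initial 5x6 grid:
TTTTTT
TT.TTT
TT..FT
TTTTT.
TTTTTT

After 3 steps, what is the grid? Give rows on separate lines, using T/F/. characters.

Step 1: 3 trees catch fire, 1 burn out
  TTTTTT
  TT.TFT
  TT...F
  TTTTF.
  TTTTTT
Step 2: 5 trees catch fire, 3 burn out
  TTTTFT
  TT.F.F
  TT....
  TTTF..
  TTTTFT
Step 3: 5 trees catch fire, 5 burn out
  TTTF.F
  TT....
  TT....
  TTF...
  TTTF.F

TTTF.F
TT....
TT....
TTF...
TTTF.F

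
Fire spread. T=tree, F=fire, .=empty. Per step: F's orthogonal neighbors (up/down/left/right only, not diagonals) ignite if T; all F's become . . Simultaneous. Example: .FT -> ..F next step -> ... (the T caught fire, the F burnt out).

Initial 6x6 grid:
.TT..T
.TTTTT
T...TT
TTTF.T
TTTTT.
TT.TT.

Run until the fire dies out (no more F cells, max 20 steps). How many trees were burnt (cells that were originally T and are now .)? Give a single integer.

Step 1: +2 fires, +1 burnt (F count now 2)
Step 2: +4 fires, +2 burnt (F count now 4)
Step 3: +3 fires, +4 burnt (F count now 3)
Step 4: +3 fires, +3 burnt (F count now 3)
Step 5: +1 fires, +3 burnt (F count now 1)
Step 6: +0 fires, +1 burnt (F count now 0)
Fire out after step 6
Initially T: 24, now '.': 25
Total burnt (originally-T cells now '.'): 13

Answer: 13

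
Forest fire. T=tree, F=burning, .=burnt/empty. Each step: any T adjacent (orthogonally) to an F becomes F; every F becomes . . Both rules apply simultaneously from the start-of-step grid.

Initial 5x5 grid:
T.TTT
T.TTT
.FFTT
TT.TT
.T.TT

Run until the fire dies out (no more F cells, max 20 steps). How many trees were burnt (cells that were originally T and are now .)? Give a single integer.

Answer: 15

Derivation:
Step 1: +3 fires, +2 burnt (F count now 3)
Step 2: +6 fires, +3 burnt (F count now 6)
Step 3: +4 fires, +6 burnt (F count now 4)
Step 4: +2 fires, +4 burnt (F count now 2)
Step 5: +0 fires, +2 burnt (F count now 0)
Fire out after step 5
Initially T: 17, now '.': 23
Total burnt (originally-T cells now '.'): 15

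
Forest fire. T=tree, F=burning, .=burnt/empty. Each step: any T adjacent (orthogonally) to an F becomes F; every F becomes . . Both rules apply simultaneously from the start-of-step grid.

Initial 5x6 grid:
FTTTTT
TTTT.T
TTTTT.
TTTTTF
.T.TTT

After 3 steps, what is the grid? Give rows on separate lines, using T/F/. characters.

Step 1: 4 trees catch fire, 2 burn out
  .FTTTT
  FTTT.T
  TTTTT.
  TTTTF.
  .T.TTF
Step 2: 6 trees catch fire, 4 burn out
  ..FTTT
  .FTT.T
  FTTTF.
  TTTF..
  .T.TF.
Step 3: 7 trees catch fire, 6 burn out
  ...FTT
  ..FT.T
  .FTF..
  FTF...
  .T.F..

...FTT
..FT.T
.FTF..
FTF...
.T.F..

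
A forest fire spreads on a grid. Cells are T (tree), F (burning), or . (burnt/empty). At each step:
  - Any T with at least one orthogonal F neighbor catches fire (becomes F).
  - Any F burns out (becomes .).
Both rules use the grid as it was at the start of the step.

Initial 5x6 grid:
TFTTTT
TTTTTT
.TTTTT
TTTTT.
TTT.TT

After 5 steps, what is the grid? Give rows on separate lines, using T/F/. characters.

Step 1: 3 trees catch fire, 1 burn out
  F.FTTT
  TFTTTT
  .TTTTT
  TTTTT.
  TTT.TT
Step 2: 4 trees catch fire, 3 burn out
  ...FTT
  F.FTTT
  .FTTTT
  TTTTT.
  TTT.TT
Step 3: 4 trees catch fire, 4 burn out
  ....FT
  ...FTT
  ..FTTT
  TFTTT.
  TTT.TT
Step 4: 6 trees catch fire, 4 burn out
  .....F
  ....FT
  ...FTT
  F.FTT.
  TFT.TT
Step 5: 5 trees catch fire, 6 burn out
  ......
  .....F
  ....FT
  ...FT.
  F.F.TT

......
.....F
....FT
...FT.
F.F.TT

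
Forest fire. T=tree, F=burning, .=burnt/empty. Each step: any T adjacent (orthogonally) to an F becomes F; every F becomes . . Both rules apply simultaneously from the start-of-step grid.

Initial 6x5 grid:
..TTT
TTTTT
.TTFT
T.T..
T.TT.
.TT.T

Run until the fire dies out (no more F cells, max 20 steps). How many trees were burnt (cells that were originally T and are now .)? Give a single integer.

Answer: 16

Derivation:
Step 1: +3 fires, +1 burnt (F count now 3)
Step 2: +5 fires, +3 burnt (F count now 5)
Step 3: +4 fires, +5 burnt (F count now 4)
Step 4: +3 fires, +4 burnt (F count now 3)
Step 5: +1 fires, +3 burnt (F count now 1)
Step 6: +0 fires, +1 burnt (F count now 0)
Fire out after step 6
Initially T: 19, now '.': 27
Total burnt (originally-T cells now '.'): 16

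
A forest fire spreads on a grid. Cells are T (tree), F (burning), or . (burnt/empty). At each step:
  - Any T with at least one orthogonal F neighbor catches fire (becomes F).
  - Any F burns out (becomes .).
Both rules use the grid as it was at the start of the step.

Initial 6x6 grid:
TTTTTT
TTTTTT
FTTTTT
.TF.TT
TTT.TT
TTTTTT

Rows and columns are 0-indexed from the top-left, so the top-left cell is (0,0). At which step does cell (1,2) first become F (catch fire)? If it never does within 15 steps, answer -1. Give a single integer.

Step 1: cell (1,2)='T' (+5 fires, +2 burnt)
Step 2: cell (1,2)='F' (+6 fires, +5 burnt)
  -> target ignites at step 2
Step 3: cell (1,2)='.' (+7 fires, +6 burnt)
Step 4: cell (1,2)='.' (+6 fires, +7 burnt)
Step 5: cell (1,2)='.' (+5 fires, +6 burnt)
Step 6: cell (1,2)='.' (+2 fires, +5 burnt)
Step 7: cell (1,2)='.' (+0 fires, +2 burnt)
  fire out at step 7

2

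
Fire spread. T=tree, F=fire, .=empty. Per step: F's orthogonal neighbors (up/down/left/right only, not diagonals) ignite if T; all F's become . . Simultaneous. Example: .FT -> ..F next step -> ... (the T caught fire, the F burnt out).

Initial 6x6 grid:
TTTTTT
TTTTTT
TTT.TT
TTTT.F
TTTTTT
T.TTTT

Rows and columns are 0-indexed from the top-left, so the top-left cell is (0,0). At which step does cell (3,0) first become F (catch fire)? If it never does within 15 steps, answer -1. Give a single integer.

Step 1: cell (3,0)='T' (+2 fires, +1 burnt)
Step 2: cell (3,0)='T' (+4 fires, +2 burnt)
Step 3: cell (3,0)='T' (+4 fires, +4 burnt)
Step 4: cell (3,0)='T' (+5 fires, +4 burnt)
Step 5: cell (3,0)='T' (+5 fires, +5 burnt)
Step 6: cell (3,0)='T' (+5 fires, +5 burnt)
Step 7: cell (3,0)='F' (+5 fires, +5 burnt)
  -> target ignites at step 7
Step 8: cell (3,0)='.' (+2 fires, +5 burnt)
Step 9: cell (3,0)='.' (+0 fires, +2 burnt)
  fire out at step 9

7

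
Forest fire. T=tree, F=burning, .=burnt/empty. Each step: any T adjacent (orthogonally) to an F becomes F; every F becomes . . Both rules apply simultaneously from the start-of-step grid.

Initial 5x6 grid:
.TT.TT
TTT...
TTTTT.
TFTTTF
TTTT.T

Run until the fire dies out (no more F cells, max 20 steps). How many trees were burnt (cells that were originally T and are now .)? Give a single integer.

Answer: 19

Derivation:
Step 1: +6 fires, +2 burnt (F count now 6)
Step 2: +7 fires, +6 burnt (F count now 7)
Step 3: +5 fires, +7 burnt (F count now 5)
Step 4: +1 fires, +5 burnt (F count now 1)
Step 5: +0 fires, +1 burnt (F count now 0)
Fire out after step 5
Initially T: 21, now '.': 28
Total burnt (originally-T cells now '.'): 19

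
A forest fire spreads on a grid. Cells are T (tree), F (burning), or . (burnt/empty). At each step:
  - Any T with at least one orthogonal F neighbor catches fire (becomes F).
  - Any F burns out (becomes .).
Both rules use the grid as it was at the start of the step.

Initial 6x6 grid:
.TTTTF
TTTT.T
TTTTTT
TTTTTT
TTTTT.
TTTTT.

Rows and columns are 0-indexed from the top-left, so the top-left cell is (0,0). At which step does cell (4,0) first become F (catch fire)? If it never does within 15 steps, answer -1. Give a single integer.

Step 1: cell (4,0)='T' (+2 fires, +1 burnt)
Step 2: cell (4,0)='T' (+2 fires, +2 burnt)
Step 3: cell (4,0)='T' (+4 fires, +2 burnt)
Step 4: cell (4,0)='T' (+4 fires, +4 burnt)
Step 5: cell (4,0)='T' (+4 fires, +4 burnt)
Step 6: cell (4,0)='T' (+5 fires, +4 burnt)
Step 7: cell (4,0)='T' (+4 fires, +5 burnt)
Step 8: cell (4,0)='T' (+3 fires, +4 burnt)
Step 9: cell (4,0)='F' (+2 fires, +3 burnt)
  -> target ignites at step 9
Step 10: cell (4,0)='.' (+1 fires, +2 burnt)
Step 11: cell (4,0)='.' (+0 fires, +1 burnt)
  fire out at step 11

9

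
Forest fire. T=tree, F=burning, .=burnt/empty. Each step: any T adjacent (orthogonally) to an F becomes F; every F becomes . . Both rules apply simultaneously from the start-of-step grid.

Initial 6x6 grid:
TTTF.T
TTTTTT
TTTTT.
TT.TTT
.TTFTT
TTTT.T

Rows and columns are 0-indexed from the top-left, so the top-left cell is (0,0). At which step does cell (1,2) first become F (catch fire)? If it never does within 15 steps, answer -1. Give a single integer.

Step 1: cell (1,2)='T' (+6 fires, +2 burnt)
Step 2: cell (1,2)='F' (+8 fires, +6 burnt)
  -> target ignites at step 2
Step 3: cell (1,2)='.' (+9 fires, +8 burnt)
Step 4: cell (1,2)='.' (+5 fires, +9 burnt)
Step 5: cell (1,2)='.' (+1 fires, +5 burnt)
Step 6: cell (1,2)='.' (+0 fires, +1 burnt)
  fire out at step 6

2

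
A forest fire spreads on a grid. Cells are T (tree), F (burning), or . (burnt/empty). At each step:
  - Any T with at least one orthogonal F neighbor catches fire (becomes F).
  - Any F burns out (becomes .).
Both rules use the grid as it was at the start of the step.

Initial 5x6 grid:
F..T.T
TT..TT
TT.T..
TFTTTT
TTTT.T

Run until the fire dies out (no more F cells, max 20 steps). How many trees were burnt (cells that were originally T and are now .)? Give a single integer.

Step 1: +5 fires, +2 burnt (F count now 5)
Step 2: +5 fires, +5 burnt (F count now 5)
Step 3: +3 fires, +5 burnt (F count now 3)
Step 4: +1 fires, +3 burnt (F count now 1)
Step 5: +1 fires, +1 burnt (F count now 1)
Step 6: +0 fires, +1 burnt (F count now 0)
Fire out after step 6
Initially T: 19, now '.': 26
Total burnt (originally-T cells now '.'): 15

Answer: 15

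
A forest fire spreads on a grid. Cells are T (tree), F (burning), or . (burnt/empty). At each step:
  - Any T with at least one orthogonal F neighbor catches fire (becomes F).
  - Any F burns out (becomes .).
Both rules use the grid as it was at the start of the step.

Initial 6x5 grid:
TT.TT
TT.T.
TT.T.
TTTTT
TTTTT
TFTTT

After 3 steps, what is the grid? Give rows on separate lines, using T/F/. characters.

Step 1: 3 trees catch fire, 1 burn out
  TT.TT
  TT.T.
  TT.T.
  TTTTT
  TFTTT
  F.FTT
Step 2: 4 trees catch fire, 3 burn out
  TT.TT
  TT.T.
  TT.T.
  TFTTT
  F.FTT
  ...FT
Step 3: 5 trees catch fire, 4 burn out
  TT.TT
  TT.T.
  TF.T.
  F.FTT
  ...FT
  ....F

TT.TT
TT.T.
TF.T.
F.FTT
...FT
....F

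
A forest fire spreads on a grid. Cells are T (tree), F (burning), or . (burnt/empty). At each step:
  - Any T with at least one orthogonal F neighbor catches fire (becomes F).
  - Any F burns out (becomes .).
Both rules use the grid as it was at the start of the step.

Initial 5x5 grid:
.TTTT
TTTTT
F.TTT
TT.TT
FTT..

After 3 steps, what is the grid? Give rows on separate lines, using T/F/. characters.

Step 1: 3 trees catch fire, 2 burn out
  .TTTT
  FTTTT
  ..TTT
  FT.TT
  .FT..
Step 2: 3 trees catch fire, 3 burn out
  .TTTT
  .FTTT
  ..TTT
  .F.TT
  ..F..
Step 3: 2 trees catch fire, 3 burn out
  .FTTT
  ..FTT
  ..TTT
  ...TT
  .....

.FTTT
..FTT
..TTT
...TT
.....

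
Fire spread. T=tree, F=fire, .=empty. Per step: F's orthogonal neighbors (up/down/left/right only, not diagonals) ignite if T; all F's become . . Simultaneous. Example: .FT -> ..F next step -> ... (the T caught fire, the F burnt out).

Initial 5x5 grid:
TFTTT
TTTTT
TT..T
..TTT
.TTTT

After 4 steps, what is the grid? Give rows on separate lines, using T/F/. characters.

Step 1: 3 trees catch fire, 1 burn out
  F.FTT
  TFTTT
  TT..T
  ..TTT
  .TTTT
Step 2: 4 trees catch fire, 3 burn out
  ...FT
  F.FTT
  TF..T
  ..TTT
  .TTTT
Step 3: 3 trees catch fire, 4 burn out
  ....F
  ...FT
  F...T
  ..TTT
  .TTTT
Step 4: 1 trees catch fire, 3 burn out
  .....
  ....F
  ....T
  ..TTT
  .TTTT

.....
....F
....T
..TTT
.TTTT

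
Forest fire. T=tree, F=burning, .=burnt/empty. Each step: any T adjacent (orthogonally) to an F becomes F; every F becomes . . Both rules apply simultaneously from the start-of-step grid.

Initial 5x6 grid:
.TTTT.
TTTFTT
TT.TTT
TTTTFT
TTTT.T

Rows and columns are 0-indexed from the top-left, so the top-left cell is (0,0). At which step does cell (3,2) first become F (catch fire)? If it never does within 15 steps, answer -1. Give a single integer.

Step 1: cell (3,2)='T' (+7 fires, +2 burnt)
Step 2: cell (3,2)='F' (+8 fires, +7 burnt)
  -> target ignites at step 2
Step 3: cell (3,2)='.' (+5 fires, +8 burnt)
Step 4: cell (3,2)='.' (+3 fires, +5 burnt)
Step 5: cell (3,2)='.' (+1 fires, +3 burnt)
Step 6: cell (3,2)='.' (+0 fires, +1 burnt)
  fire out at step 6

2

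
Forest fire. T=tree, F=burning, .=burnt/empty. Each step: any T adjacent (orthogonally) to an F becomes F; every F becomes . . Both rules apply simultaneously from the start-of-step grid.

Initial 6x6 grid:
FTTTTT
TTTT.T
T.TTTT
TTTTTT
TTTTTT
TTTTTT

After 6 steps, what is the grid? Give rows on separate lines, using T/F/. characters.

Step 1: 2 trees catch fire, 1 burn out
  .FTTTT
  FTTT.T
  T.TTTT
  TTTTTT
  TTTTTT
  TTTTTT
Step 2: 3 trees catch fire, 2 burn out
  ..FTTT
  .FTT.T
  F.TTTT
  TTTTTT
  TTTTTT
  TTTTTT
Step 3: 3 trees catch fire, 3 burn out
  ...FTT
  ..FT.T
  ..TTTT
  FTTTTT
  TTTTTT
  TTTTTT
Step 4: 5 trees catch fire, 3 burn out
  ....FT
  ...F.T
  ..FTTT
  .FTTTT
  FTTTTT
  TTTTTT
Step 5: 5 trees catch fire, 5 burn out
  .....F
  .....T
  ...FTT
  ..FTTT
  .FTTTT
  FTTTTT
Step 6: 5 trees catch fire, 5 burn out
  ......
  .....F
  ....FT
  ...FTT
  ..FTTT
  .FTTTT

......
.....F
....FT
...FTT
..FTTT
.FTTTT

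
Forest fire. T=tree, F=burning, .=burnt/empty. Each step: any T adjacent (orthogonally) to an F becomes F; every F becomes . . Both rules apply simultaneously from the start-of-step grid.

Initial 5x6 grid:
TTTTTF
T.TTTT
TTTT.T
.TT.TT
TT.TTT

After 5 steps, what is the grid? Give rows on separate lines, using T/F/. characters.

Step 1: 2 trees catch fire, 1 burn out
  TTTTF.
  T.TTTF
  TTTT.T
  .TT.TT
  TT.TTT
Step 2: 3 trees catch fire, 2 burn out
  TTTF..
  T.TTF.
  TTTT.F
  .TT.TT
  TT.TTT
Step 3: 3 trees catch fire, 3 burn out
  TTF...
  T.TF..
  TTTT..
  .TT.TF
  TT.TTT
Step 4: 5 trees catch fire, 3 burn out
  TF....
  T.F...
  TTTF..
  .TT.F.
  TT.TTF
Step 5: 3 trees catch fire, 5 burn out
  F.....
  T.....
  TTF...
  .TT...
  TT.TF.

F.....
T.....
TTF...
.TT...
TT.TF.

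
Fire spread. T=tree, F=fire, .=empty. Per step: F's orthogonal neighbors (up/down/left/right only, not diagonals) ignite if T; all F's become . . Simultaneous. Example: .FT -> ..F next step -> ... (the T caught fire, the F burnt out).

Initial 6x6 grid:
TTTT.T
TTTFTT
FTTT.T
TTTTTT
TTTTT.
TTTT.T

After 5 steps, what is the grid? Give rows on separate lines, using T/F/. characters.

Step 1: 7 trees catch fire, 2 burn out
  TTTF.T
  FTF.FT
  .FTF.T
  FTTTTT
  TTTTT.
  TTTT.T
Step 2: 8 trees catch fire, 7 burn out
  FTF..T
  .F...F
  ..F..T
  .FTFTT
  FTTTT.
  TTTT.T
Step 3: 8 trees catch fire, 8 burn out
  .F...F
  ......
  .....F
  ..F.FT
  .FTFT.
  FTTT.T
Step 4: 5 trees catch fire, 8 burn out
  ......
  ......
  ......
  .....F
  ..F.F.
  .FTF.T
Step 5: 1 trees catch fire, 5 burn out
  ......
  ......
  ......
  ......
  ......
  ..F..T

......
......
......
......
......
..F..T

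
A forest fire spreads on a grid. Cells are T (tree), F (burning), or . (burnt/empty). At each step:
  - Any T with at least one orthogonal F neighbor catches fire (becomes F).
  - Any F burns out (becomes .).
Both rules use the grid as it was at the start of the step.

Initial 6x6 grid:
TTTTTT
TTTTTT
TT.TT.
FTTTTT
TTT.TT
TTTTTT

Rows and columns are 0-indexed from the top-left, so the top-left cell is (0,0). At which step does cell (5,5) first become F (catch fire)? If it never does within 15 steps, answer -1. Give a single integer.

Step 1: cell (5,5)='T' (+3 fires, +1 burnt)
Step 2: cell (5,5)='T' (+5 fires, +3 burnt)
Step 3: cell (5,5)='T' (+5 fires, +5 burnt)
Step 4: cell (5,5)='T' (+5 fires, +5 burnt)
Step 5: cell (5,5)='T' (+6 fires, +5 burnt)
Step 6: cell (5,5)='T' (+4 fires, +6 burnt)
Step 7: cell (5,5)='F' (+3 fires, +4 burnt)
  -> target ignites at step 7
Step 8: cell (5,5)='.' (+1 fires, +3 burnt)
Step 9: cell (5,5)='.' (+0 fires, +1 burnt)
  fire out at step 9

7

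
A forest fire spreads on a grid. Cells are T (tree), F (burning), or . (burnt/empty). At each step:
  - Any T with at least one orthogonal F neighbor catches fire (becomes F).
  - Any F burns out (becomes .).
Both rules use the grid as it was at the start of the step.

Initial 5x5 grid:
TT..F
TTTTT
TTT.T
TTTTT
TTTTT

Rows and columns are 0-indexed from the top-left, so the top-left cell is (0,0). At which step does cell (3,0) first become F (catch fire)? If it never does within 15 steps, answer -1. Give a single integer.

Step 1: cell (3,0)='T' (+1 fires, +1 burnt)
Step 2: cell (3,0)='T' (+2 fires, +1 burnt)
Step 3: cell (3,0)='T' (+2 fires, +2 burnt)
Step 4: cell (3,0)='T' (+4 fires, +2 burnt)
Step 5: cell (3,0)='T' (+5 fires, +4 burnt)
Step 6: cell (3,0)='T' (+4 fires, +5 burnt)
Step 7: cell (3,0)='F' (+2 fires, +4 burnt)
  -> target ignites at step 7
Step 8: cell (3,0)='.' (+1 fires, +2 burnt)
Step 9: cell (3,0)='.' (+0 fires, +1 burnt)
  fire out at step 9

7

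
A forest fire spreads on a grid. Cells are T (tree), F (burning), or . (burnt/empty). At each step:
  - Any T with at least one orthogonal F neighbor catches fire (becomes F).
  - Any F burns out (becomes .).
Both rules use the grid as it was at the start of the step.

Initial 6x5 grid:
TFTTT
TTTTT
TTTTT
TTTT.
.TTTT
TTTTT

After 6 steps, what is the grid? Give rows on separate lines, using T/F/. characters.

Step 1: 3 trees catch fire, 1 burn out
  F.FTT
  TFTTT
  TTTTT
  TTTT.
  .TTTT
  TTTTT
Step 2: 4 trees catch fire, 3 burn out
  ...FT
  F.FTT
  TFTTT
  TTTT.
  .TTTT
  TTTTT
Step 3: 5 trees catch fire, 4 burn out
  ....F
  ...FT
  F.FTT
  TFTT.
  .TTTT
  TTTTT
Step 4: 5 trees catch fire, 5 burn out
  .....
  ....F
  ...FT
  F.FT.
  .FTTT
  TTTTT
Step 5: 4 trees catch fire, 5 burn out
  .....
  .....
  ....F
  ...F.
  ..FTT
  TFTTT
Step 6: 3 trees catch fire, 4 burn out
  .....
  .....
  .....
  .....
  ...FT
  F.FTT

.....
.....
.....
.....
...FT
F.FTT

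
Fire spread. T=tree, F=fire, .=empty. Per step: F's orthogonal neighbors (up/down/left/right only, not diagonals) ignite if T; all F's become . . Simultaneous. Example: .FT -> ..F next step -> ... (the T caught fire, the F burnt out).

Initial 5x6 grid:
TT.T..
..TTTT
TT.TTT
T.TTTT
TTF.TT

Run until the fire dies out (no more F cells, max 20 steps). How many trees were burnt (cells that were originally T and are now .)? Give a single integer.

Step 1: +2 fires, +1 burnt (F count now 2)
Step 2: +2 fires, +2 burnt (F count now 2)
Step 3: +3 fires, +2 burnt (F count now 3)
Step 4: +5 fires, +3 burnt (F count now 5)
Step 5: +6 fires, +5 burnt (F count now 6)
Step 6: +1 fires, +6 burnt (F count now 1)
Step 7: +0 fires, +1 burnt (F count now 0)
Fire out after step 7
Initially T: 21, now '.': 28
Total burnt (originally-T cells now '.'): 19

Answer: 19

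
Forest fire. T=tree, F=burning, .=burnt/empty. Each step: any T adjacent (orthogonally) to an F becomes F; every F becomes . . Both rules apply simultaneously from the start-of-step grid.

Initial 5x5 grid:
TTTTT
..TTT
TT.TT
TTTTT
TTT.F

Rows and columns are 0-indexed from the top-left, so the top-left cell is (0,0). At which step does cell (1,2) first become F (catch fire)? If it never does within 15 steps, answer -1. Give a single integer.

Step 1: cell (1,2)='T' (+1 fires, +1 burnt)
Step 2: cell (1,2)='T' (+2 fires, +1 burnt)
Step 3: cell (1,2)='T' (+3 fires, +2 burnt)
Step 4: cell (1,2)='T' (+4 fires, +3 burnt)
Step 5: cell (1,2)='F' (+5 fires, +4 burnt)
  -> target ignites at step 5
Step 6: cell (1,2)='.' (+3 fires, +5 burnt)
Step 7: cell (1,2)='.' (+1 fires, +3 burnt)
Step 8: cell (1,2)='.' (+1 fires, +1 burnt)
Step 9: cell (1,2)='.' (+0 fires, +1 burnt)
  fire out at step 9

5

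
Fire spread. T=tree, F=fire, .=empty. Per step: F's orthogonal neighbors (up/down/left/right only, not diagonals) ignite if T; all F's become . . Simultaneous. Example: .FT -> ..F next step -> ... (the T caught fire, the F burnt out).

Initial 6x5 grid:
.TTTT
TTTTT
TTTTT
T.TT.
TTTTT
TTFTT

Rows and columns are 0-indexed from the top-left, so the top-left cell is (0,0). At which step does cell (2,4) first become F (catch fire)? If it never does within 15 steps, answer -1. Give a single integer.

Step 1: cell (2,4)='T' (+3 fires, +1 burnt)
Step 2: cell (2,4)='T' (+5 fires, +3 burnt)
Step 3: cell (2,4)='T' (+4 fires, +5 burnt)
Step 4: cell (2,4)='T' (+4 fires, +4 burnt)
Step 5: cell (2,4)='F' (+5 fires, +4 burnt)
  -> target ignites at step 5
Step 6: cell (2,4)='.' (+4 fires, +5 burnt)
Step 7: cell (2,4)='.' (+1 fires, +4 burnt)
Step 8: cell (2,4)='.' (+0 fires, +1 burnt)
  fire out at step 8

5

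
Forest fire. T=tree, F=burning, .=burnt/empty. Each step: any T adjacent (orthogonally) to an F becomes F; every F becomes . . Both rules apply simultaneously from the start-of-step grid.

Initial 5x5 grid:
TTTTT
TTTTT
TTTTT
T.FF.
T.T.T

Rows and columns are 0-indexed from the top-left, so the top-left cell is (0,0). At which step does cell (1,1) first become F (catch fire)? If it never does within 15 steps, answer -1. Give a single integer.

Step 1: cell (1,1)='T' (+3 fires, +2 burnt)
Step 2: cell (1,1)='T' (+4 fires, +3 burnt)
Step 3: cell (1,1)='F' (+5 fires, +4 burnt)
  -> target ignites at step 3
Step 4: cell (1,1)='.' (+4 fires, +5 burnt)
Step 5: cell (1,1)='.' (+2 fires, +4 burnt)
Step 6: cell (1,1)='.' (+0 fires, +2 burnt)
  fire out at step 6

3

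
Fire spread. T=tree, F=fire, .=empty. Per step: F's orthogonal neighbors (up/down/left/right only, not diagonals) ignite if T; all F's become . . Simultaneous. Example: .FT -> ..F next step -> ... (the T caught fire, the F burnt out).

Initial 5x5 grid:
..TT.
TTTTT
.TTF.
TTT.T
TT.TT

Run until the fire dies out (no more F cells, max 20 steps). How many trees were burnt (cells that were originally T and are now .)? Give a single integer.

Step 1: +2 fires, +1 burnt (F count now 2)
Step 2: +5 fires, +2 burnt (F count now 5)
Step 3: +3 fires, +5 burnt (F count now 3)
Step 4: +3 fires, +3 burnt (F count now 3)
Step 5: +1 fires, +3 burnt (F count now 1)
Step 6: +0 fires, +1 burnt (F count now 0)
Fire out after step 6
Initially T: 17, now '.': 22
Total burnt (originally-T cells now '.'): 14

Answer: 14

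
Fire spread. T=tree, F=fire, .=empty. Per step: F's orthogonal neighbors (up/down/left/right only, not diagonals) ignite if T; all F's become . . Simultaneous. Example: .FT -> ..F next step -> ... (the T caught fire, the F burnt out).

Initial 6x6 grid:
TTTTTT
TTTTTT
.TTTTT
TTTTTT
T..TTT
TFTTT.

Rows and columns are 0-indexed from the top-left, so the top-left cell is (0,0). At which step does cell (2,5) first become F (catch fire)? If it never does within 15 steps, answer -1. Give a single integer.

Step 1: cell (2,5)='T' (+2 fires, +1 burnt)
Step 2: cell (2,5)='T' (+2 fires, +2 burnt)
Step 3: cell (2,5)='T' (+3 fires, +2 burnt)
Step 4: cell (2,5)='T' (+3 fires, +3 burnt)
Step 5: cell (2,5)='T' (+5 fires, +3 burnt)
Step 6: cell (2,5)='T' (+5 fires, +5 burnt)
Step 7: cell (2,5)='F' (+6 fires, +5 burnt)
  -> target ignites at step 7
Step 8: cell (2,5)='.' (+4 fires, +6 burnt)
Step 9: cell (2,5)='.' (+1 fires, +4 burnt)
Step 10: cell (2,5)='.' (+0 fires, +1 burnt)
  fire out at step 10

7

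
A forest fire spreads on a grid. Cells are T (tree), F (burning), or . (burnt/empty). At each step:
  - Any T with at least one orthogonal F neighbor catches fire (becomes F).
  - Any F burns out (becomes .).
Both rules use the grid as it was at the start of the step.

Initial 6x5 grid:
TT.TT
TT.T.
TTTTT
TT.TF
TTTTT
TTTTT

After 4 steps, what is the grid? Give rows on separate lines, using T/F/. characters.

Step 1: 3 trees catch fire, 1 burn out
  TT.TT
  TT.T.
  TTTTF
  TT.F.
  TTTTF
  TTTTT
Step 2: 3 trees catch fire, 3 burn out
  TT.TT
  TT.T.
  TTTF.
  TT...
  TTTF.
  TTTTF
Step 3: 4 trees catch fire, 3 burn out
  TT.TT
  TT.F.
  TTF..
  TT...
  TTF..
  TTTF.
Step 4: 4 trees catch fire, 4 burn out
  TT.FT
  TT...
  TF...
  TT...
  TF...
  TTF..

TT.FT
TT...
TF...
TT...
TF...
TTF..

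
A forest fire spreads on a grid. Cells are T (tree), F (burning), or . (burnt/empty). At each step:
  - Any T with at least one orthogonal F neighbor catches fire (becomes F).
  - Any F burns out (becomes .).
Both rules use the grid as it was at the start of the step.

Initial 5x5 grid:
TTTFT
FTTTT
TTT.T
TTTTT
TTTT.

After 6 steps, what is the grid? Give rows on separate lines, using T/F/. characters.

Step 1: 6 trees catch fire, 2 burn out
  FTF.F
  .FTFT
  FTT.T
  TTTTT
  TTTT.
Step 2: 5 trees catch fire, 6 burn out
  .F...
  ..F.F
  .FT.T
  FTTTT
  TTTT.
Step 3: 4 trees catch fire, 5 burn out
  .....
  .....
  ..F.F
  .FTTT
  FTTT.
Step 4: 3 trees catch fire, 4 burn out
  .....
  .....
  .....
  ..FTF
  .FTT.
Step 5: 2 trees catch fire, 3 burn out
  .....
  .....
  .....
  ...F.
  ..FT.
Step 6: 1 trees catch fire, 2 burn out
  .....
  .....
  .....
  .....
  ...F.

.....
.....
.....
.....
...F.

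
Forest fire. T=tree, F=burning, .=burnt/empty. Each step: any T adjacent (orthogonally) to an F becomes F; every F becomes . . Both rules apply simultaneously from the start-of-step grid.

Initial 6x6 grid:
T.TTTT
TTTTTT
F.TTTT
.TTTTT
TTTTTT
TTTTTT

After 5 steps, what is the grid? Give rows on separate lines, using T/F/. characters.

Step 1: 1 trees catch fire, 1 burn out
  T.TTTT
  FTTTTT
  ..TTTT
  .TTTTT
  TTTTTT
  TTTTTT
Step 2: 2 trees catch fire, 1 burn out
  F.TTTT
  .FTTTT
  ..TTTT
  .TTTTT
  TTTTTT
  TTTTTT
Step 3: 1 trees catch fire, 2 burn out
  ..TTTT
  ..FTTT
  ..TTTT
  .TTTTT
  TTTTTT
  TTTTTT
Step 4: 3 trees catch fire, 1 burn out
  ..FTTT
  ...FTT
  ..FTTT
  .TTTTT
  TTTTTT
  TTTTTT
Step 5: 4 trees catch fire, 3 burn out
  ...FTT
  ....FT
  ...FTT
  .TFTTT
  TTTTTT
  TTTTTT

...FTT
....FT
...FTT
.TFTTT
TTTTTT
TTTTTT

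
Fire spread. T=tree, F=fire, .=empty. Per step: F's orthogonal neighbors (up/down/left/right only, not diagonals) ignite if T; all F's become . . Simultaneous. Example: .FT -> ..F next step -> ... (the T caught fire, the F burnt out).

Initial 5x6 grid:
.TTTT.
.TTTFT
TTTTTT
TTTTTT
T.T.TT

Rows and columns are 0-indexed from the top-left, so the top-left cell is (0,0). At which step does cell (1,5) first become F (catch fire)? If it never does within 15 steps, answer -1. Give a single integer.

Step 1: cell (1,5)='F' (+4 fires, +1 burnt)
  -> target ignites at step 1
Step 2: cell (1,5)='.' (+5 fires, +4 burnt)
Step 3: cell (1,5)='.' (+6 fires, +5 burnt)
Step 4: cell (1,5)='.' (+4 fires, +6 burnt)
Step 5: cell (1,5)='.' (+3 fires, +4 burnt)
Step 6: cell (1,5)='.' (+1 fires, +3 burnt)
Step 7: cell (1,5)='.' (+1 fires, +1 burnt)
Step 8: cell (1,5)='.' (+0 fires, +1 burnt)
  fire out at step 8

1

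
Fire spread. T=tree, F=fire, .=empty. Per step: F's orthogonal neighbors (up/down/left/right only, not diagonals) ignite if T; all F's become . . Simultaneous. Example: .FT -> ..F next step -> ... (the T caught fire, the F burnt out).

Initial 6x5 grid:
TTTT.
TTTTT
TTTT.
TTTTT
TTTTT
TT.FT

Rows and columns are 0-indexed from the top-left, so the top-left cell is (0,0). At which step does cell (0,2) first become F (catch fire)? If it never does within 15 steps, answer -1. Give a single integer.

Step 1: cell (0,2)='T' (+2 fires, +1 burnt)
Step 2: cell (0,2)='T' (+3 fires, +2 burnt)
Step 3: cell (0,2)='T' (+4 fires, +3 burnt)
Step 4: cell (0,2)='T' (+5 fires, +4 burnt)
Step 5: cell (0,2)='T' (+6 fires, +5 burnt)
Step 6: cell (0,2)='F' (+3 fires, +6 burnt)
  -> target ignites at step 6
Step 7: cell (0,2)='.' (+2 fires, +3 burnt)
Step 8: cell (0,2)='.' (+1 fires, +2 burnt)
Step 9: cell (0,2)='.' (+0 fires, +1 burnt)
  fire out at step 9

6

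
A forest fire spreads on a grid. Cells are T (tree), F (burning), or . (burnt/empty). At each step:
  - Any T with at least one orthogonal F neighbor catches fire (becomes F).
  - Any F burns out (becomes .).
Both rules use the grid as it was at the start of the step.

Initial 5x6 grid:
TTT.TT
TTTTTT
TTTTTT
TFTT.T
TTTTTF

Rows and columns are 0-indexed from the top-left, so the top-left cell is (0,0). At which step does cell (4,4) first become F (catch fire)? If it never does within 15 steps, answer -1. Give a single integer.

Step 1: cell (4,4)='F' (+6 fires, +2 burnt)
  -> target ignites at step 1
Step 2: cell (4,4)='.' (+8 fires, +6 burnt)
Step 3: cell (4,4)='.' (+6 fires, +8 burnt)
Step 4: cell (4,4)='.' (+5 fires, +6 burnt)
Step 5: cell (4,4)='.' (+1 fires, +5 burnt)
Step 6: cell (4,4)='.' (+0 fires, +1 burnt)
  fire out at step 6

1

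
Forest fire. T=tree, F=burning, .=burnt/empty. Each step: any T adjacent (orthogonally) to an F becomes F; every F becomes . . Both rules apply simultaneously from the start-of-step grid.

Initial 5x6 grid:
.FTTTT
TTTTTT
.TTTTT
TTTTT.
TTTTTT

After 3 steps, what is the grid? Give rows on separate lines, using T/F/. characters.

Step 1: 2 trees catch fire, 1 burn out
  ..FTTT
  TFTTTT
  .TTTTT
  TTTTT.
  TTTTTT
Step 2: 4 trees catch fire, 2 burn out
  ...FTT
  F.FTTT
  .FTTTT
  TTTTT.
  TTTTTT
Step 3: 4 trees catch fire, 4 burn out
  ....FT
  ...FTT
  ..FTTT
  TFTTT.
  TTTTTT

....FT
...FTT
..FTTT
TFTTT.
TTTTTT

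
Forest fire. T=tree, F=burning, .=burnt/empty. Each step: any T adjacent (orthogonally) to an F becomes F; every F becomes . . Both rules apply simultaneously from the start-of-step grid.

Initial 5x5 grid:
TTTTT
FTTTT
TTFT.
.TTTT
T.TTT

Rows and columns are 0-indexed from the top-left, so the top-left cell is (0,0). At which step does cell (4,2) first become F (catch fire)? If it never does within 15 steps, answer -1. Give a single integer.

Step 1: cell (4,2)='T' (+7 fires, +2 burnt)
Step 2: cell (4,2)='F' (+6 fires, +7 burnt)
  -> target ignites at step 2
Step 3: cell (4,2)='.' (+4 fires, +6 burnt)
Step 4: cell (4,2)='.' (+2 fires, +4 burnt)
Step 5: cell (4,2)='.' (+0 fires, +2 burnt)
  fire out at step 5

2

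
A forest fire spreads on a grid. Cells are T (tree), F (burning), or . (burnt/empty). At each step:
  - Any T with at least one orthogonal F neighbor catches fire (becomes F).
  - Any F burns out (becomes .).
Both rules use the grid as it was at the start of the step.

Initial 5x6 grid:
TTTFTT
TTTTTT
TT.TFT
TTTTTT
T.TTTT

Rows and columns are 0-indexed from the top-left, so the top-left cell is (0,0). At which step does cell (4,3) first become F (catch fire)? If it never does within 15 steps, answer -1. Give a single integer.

Step 1: cell (4,3)='T' (+7 fires, +2 burnt)
Step 2: cell (4,3)='T' (+7 fires, +7 burnt)
Step 3: cell (4,3)='F' (+5 fires, +7 burnt)
  -> target ignites at step 3
Step 4: cell (4,3)='.' (+4 fires, +5 burnt)
Step 5: cell (4,3)='.' (+2 fires, +4 burnt)
Step 6: cell (4,3)='.' (+1 fires, +2 burnt)
Step 7: cell (4,3)='.' (+0 fires, +1 burnt)
  fire out at step 7

3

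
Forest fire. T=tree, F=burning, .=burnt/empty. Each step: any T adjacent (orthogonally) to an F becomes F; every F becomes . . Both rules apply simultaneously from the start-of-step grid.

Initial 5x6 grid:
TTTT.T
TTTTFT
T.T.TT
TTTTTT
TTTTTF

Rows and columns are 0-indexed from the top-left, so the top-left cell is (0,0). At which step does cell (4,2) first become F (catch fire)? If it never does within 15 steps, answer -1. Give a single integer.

Step 1: cell (4,2)='T' (+5 fires, +2 burnt)
Step 2: cell (4,2)='T' (+6 fires, +5 burnt)
Step 3: cell (4,2)='F' (+5 fires, +6 burnt)
  -> target ignites at step 3
Step 4: cell (4,2)='.' (+4 fires, +5 burnt)
Step 5: cell (4,2)='.' (+4 fires, +4 burnt)
Step 6: cell (4,2)='.' (+1 fires, +4 burnt)
Step 7: cell (4,2)='.' (+0 fires, +1 burnt)
  fire out at step 7

3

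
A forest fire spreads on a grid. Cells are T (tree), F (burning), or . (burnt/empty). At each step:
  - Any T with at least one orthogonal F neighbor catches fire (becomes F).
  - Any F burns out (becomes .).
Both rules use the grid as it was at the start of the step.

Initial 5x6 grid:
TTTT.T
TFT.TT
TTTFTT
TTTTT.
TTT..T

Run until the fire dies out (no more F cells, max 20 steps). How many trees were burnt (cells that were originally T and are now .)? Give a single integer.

Answer: 22

Derivation:
Step 1: +7 fires, +2 burnt (F count now 7)
Step 2: +8 fires, +7 burnt (F count now 8)
Step 3: +5 fires, +8 burnt (F count now 5)
Step 4: +2 fires, +5 burnt (F count now 2)
Step 5: +0 fires, +2 burnt (F count now 0)
Fire out after step 5
Initially T: 23, now '.': 29
Total burnt (originally-T cells now '.'): 22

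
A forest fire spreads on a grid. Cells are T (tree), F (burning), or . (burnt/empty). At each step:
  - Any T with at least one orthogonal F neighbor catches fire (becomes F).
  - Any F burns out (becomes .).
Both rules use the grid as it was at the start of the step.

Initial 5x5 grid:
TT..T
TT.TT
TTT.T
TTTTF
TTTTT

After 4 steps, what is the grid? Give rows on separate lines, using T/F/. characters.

Step 1: 3 trees catch fire, 1 burn out
  TT..T
  TT.TT
  TTT.F
  TTTF.
  TTTTF
Step 2: 3 trees catch fire, 3 burn out
  TT..T
  TT.TF
  TTT..
  TTF..
  TTTF.
Step 3: 5 trees catch fire, 3 burn out
  TT..F
  TT.F.
  TTF..
  TF...
  TTF..
Step 4: 3 trees catch fire, 5 burn out
  TT...
  TT...
  TF...
  F....
  TF...

TT...
TT...
TF...
F....
TF...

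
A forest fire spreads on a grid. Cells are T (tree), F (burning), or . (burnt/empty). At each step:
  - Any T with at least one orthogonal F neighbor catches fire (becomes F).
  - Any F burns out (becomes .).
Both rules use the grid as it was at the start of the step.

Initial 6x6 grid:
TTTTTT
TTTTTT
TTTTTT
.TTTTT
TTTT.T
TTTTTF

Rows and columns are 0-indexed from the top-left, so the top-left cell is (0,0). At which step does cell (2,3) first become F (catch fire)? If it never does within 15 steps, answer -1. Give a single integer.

Step 1: cell (2,3)='T' (+2 fires, +1 burnt)
Step 2: cell (2,3)='T' (+2 fires, +2 burnt)
Step 3: cell (2,3)='T' (+4 fires, +2 burnt)
Step 4: cell (2,3)='T' (+5 fires, +4 burnt)
Step 5: cell (2,3)='F' (+6 fires, +5 burnt)
  -> target ignites at step 5
Step 6: cell (2,3)='.' (+5 fires, +6 burnt)
Step 7: cell (2,3)='.' (+3 fires, +5 burnt)
Step 8: cell (2,3)='.' (+3 fires, +3 burnt)
Step 9: cell (2,3)='.' (+2 fires, +3 burnt)
Step 10: cell (2,3)='.' (+1 fires, +2 burnt)
Step 11: cell (2,3)='.' (+0 fires, +1 burnt)
  fire out at step 11

5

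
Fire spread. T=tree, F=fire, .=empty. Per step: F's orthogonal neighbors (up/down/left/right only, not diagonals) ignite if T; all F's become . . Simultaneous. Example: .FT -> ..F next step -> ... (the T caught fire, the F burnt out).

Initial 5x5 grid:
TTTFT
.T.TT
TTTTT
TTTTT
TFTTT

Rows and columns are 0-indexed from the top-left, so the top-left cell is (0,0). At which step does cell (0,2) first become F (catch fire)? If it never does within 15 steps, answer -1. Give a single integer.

Step 1: cell (0,2)='F' (+6 fires, +2 burnt)
  -> target ignites at step 1
Step 2: cell (0,2)='.' (+7 fires, +6 burnt)
Step 3: cell (0,2)='.' (+7 fires, +7 burnt)
Step 4: cell (0,2)='.' (+1 fires, +7 burnt)
Step 5: cell (0,2)='.' (+0 fires, +1 burnt)
  fire out at step 5

1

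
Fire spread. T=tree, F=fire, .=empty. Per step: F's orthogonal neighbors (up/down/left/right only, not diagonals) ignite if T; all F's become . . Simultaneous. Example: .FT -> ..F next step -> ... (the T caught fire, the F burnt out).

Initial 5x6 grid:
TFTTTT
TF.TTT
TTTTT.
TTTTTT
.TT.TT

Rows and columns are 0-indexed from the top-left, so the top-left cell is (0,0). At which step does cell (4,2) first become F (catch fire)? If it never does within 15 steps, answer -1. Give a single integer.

Step 1: cell (4,2)='T' (+4 fires, +2 burnt)
Step 2: cell (4,2)='T' (+4 fires, +4 burnt)
Step 3: cell (4,2)='T' (+6 fires, +4 burnt)
Step 4: cell (4,2)='F' (+5 fires, +6 burnt)
  -> target ignites at step 4
Step 5: cell (4,2)='.' (+2 fires, +5 burnt)
Step 6: cell (4,2)='.' (+2 fires, +2 burnt)
Step 7: cell (4,2)='.' (+1 fires, +2 burnt)
Step 8: cell (4,2)='.' (+0 fires, +1 burnt)
  fire out at step 8

4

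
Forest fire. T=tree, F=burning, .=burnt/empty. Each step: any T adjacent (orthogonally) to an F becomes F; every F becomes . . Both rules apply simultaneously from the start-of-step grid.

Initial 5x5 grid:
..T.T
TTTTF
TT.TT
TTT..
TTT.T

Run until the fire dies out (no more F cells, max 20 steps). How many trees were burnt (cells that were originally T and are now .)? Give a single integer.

Answer: 16

Derivation:
Step 1: +3 fires, +1 burnt (F count now 3)
Step 2: +2 fires, +3 burnt (F count now 2)
Step 3: +2 fires, +2 burnt (F count now 2)
Step 4: +2 fires, +2 burnt (F count now 2)
Step 5: +2 fires, +2 burnt (F count now 2)
Step 6: +3 fires, +2 burnt (F count now 3)
Step 7: +2 fires, +3 burnt (F count now 2)
Step 8: +0 fires, +2 burnt (F count now 0)
Fire out after step 8
Initially T: 17, now '.': 24
Total burnt (originally-T cells now '.'): 16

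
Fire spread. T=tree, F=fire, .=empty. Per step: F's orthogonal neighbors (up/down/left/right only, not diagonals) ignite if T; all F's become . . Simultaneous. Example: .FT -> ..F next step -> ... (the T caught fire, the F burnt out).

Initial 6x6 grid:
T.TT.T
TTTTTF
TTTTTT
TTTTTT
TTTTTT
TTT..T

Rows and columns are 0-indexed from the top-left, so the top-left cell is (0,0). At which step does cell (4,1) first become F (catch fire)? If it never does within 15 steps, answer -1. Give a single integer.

Step 1: cell (4,1)='T' (+3 fires, +1 burnt)
Step 2: cell (4,1)='T' (+3 fires, +3 burnt)
Step 3: cell (4,1)='T' (+5 fires, +3 burnt)
Step 4: cell (4,1)='T' (+6 fires, +5 burnt)
Step 5: cell (4,1)='T' (+4 fires, +6 burnt)
Step 6: cell (4,1)='T' (+4 fires, +4 burnt)
Step 7: cell (4,1)='F' (+3 fires, +4 burnt)
  -> target ignites at step 7
Step 8: cell (4,1)='.' (+2 fires, +3 burnt)
Step 9: cell (4,1)='.' (+1 fires, +2 burnt)
Step 10: cell (4,1)='.' (+0 fires, +1 burnt)
  fire out at step 10

7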